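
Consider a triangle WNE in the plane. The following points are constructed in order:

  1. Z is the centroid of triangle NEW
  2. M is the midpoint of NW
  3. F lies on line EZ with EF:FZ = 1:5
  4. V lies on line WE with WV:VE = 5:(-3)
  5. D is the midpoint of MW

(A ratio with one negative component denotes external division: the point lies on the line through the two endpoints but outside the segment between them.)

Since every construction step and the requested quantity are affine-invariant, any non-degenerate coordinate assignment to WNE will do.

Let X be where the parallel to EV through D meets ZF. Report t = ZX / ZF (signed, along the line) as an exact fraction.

Choose coordinates W = (0, 0), N = (1, 0), E = (0, 1).
1. Z is the centroid of triangle NEW ⇒ Z = (1/3, 1/3)
2. M is the midpoint of NW ⇒ M = (1/2, 0)
3. F lies on line EZ with EF:FZ = 1:5 ⇒ F = (1/18, 8/9)
4. V lies on line WE with WV:VE = 5:(-3) ⇒ V = (0, 5/2)
5. D is the midpoint of MW ⇒ D = (1/4, 0)
through D parallel to EV: direction (0, 3/2); meets ZF at X = (1/4, 1/2)
X = Z + t·(F−Z) with t = 3/10

t = 3/10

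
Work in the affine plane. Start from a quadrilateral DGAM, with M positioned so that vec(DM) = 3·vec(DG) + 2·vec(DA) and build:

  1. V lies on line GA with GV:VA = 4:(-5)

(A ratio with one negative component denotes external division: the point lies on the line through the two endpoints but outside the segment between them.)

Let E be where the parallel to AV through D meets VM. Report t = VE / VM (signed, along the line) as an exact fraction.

t = -1/4

Assign D = (0, 0), G = (1, 0), A = (0, 1), M = (3, 2) — the answer is frame-independent, so this choice is without loss of generality.
1. V lies on line GA with GV:VA = 4:(-5) ⇒ V = (5, -4)
through D parallel to AV: direction (5, -5); meets VM at E = (11/2, -11/2)
E = V + t·(M−V) with t = -1/4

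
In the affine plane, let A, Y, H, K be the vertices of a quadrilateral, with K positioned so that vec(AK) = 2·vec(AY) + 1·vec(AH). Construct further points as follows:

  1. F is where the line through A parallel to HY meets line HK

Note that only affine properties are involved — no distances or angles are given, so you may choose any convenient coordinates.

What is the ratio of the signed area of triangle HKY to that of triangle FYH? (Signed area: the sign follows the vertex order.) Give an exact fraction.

[HKY]:[FYH] = -2

Work in coordinates with A = (0, 0), Y = (1, 0), H = (0, 1), K = (2, 1).
1. F is where the line through A parallel to HY meets line HK ⇒ F = (-1, 1)
2·[HKY] = -2, 2·[FYH] = 1
[HKY]:[FYH] = -2:1 = -2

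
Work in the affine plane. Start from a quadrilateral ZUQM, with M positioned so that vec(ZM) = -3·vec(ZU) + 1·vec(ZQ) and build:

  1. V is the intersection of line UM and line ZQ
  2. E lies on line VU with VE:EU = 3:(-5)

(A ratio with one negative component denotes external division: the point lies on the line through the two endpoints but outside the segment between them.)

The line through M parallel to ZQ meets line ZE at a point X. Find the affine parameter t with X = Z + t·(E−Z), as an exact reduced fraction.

t = 2

Work in coordinates with Z = (0, 0), U = (1, 0), Q = (0, 1), M = (-3, 1).
1. V is the intersection of line UM and line ZQ ⇒ V = (0, 1/4)
2. E lies on line VU with VE:EU = 3:(-5) ⇒ E = (-3/2, 5/8)
through M parallel to ZQ: direction (0, 1); meets ZE at X = (-3, 5/4)
X = Z + t·(E−Z) with t = 2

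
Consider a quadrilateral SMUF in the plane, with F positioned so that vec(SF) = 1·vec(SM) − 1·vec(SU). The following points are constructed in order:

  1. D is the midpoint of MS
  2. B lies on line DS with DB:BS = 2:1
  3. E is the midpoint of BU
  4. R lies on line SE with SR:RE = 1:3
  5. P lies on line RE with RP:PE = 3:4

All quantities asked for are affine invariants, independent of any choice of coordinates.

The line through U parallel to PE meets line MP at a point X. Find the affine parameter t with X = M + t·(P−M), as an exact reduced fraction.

t = 7/6

Set S = (0, 0), M = (1, 0), U = (0, 1), F = (1, -1); any affine frame gives the same invariant.
1. D is the midpoint of MS ⇒ D = (1/2, 0)
2. B lies on line DS with DB:BS = 2:1 ⇒ B = (1/6, 0)
3. E is the midpoint of BU ⇒ E = (1/12, 1/2)
4. R lies on line SE with SR:RE = 1:3 ⇒ R = (1/48, 1/8)
5. P lies on line RE with RP:PE = 3:4 ⇒ P = (1/21, 2/7)
through U parallel to PE: direction (1/28, 3/14); meets MP at X = (-1/9, 1/3)
X = M + t·(P−M) with t = 7/6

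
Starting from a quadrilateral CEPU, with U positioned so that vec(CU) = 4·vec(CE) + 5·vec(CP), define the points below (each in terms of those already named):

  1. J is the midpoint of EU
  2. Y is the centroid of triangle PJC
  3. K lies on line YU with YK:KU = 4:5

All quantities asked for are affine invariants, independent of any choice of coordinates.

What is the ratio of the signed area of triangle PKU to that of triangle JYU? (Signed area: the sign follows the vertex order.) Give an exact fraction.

[PKU]:[JYU] = -80/117

Set C = (0, 0), E = (1, 0), P = (0, 1), U = (4, 5); any affine frame gives the same invariant.
1. J is the midpoint of EU ⇒ J = (5/2, 5/2)
2. Y is the centroid of triangle PJC ⇒ Y = (5/6, 7/6)
3. K lies on line YU with YK:KU = 4:5 ⇒ K = (121/54, 155/54)
2·[PKU] = 40/27, 2·[JYU] = -13/6
[PKU]:[JYU] = 40/27:-13/6 = -80/117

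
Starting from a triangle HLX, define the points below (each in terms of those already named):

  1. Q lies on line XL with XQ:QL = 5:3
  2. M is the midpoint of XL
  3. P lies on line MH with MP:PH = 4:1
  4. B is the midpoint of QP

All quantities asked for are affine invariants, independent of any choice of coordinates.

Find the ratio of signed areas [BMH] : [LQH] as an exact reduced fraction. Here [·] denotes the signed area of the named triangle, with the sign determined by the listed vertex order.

Work in coordinates with H = (0, 0), L = (1, 0), X = (0, 1).
1. Q lies on line XL with XQ:QL = 5:3 ⇒ Q = (5/8, 3/8)
2. M is the midpoint of XL ⇒ M = (1/2, 1/2)
3. P lies on line MH with MP:PH = 4:1 ⇒ P = (1/10, 1/10)
4. B is the midpoint of QP ⇒ B = (29/80, 19/80)
2·[BMH] = 1/16, 2·[LQH] = 3/8
[BMH]:[LQH] = 1/16:3/8 = 1/6

[BMH]:[LQH] = 1/6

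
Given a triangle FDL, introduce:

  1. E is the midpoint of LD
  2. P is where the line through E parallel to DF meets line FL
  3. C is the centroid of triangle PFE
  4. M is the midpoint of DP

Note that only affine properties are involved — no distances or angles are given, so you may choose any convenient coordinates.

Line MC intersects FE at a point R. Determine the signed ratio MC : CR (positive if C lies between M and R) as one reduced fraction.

MC:CR = -5/2

Assign F = (0, 0), D = (1, 0), L = (0, 1) — the answer is frame-independent, so this choice is without loss of generality.
1. E is the midpoint of LD ⇒ E = (1/2, 1/2)
2. P is where the line through E parallel to DF meets line FL ⇒ P = (0, 1/2)
3. C is the centroid of triangle PFE ⇒ C = (1/6, 1/3)
4. M is the midpoint of DP ⇒ M = (1/2, 1/4)
line MC meets FE at R = (3/10, 3/10)
C = M + t·(R−M) with t = 5/3, so MC:CR = 5/3:-2/3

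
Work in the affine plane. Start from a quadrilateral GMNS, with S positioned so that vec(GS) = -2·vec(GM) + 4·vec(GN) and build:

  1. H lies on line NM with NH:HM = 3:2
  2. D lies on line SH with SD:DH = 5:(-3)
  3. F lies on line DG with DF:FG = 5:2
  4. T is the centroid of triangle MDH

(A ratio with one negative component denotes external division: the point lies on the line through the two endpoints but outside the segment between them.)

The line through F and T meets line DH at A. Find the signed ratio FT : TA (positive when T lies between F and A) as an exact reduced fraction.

Set G = (0, 0), M = (1, 0), N = (0, 1), S = (-2, 4); any affine frame gives the same invariant.
1. H lies on line NM with NH:HM = 3:2 ⇒ H = (3/5, 2/5)
2. D lies on line SH with SD:DH = 5:(-3) ⇒ D = (9/2, -5)
3. F lies on line DG with DF:FG = 5:2 ⇒ F = (9/7, -10/7)
4. T is the centroid of triangle MDH ⇒ T = (61/30, -23/15)
line FT meets DH at A = (253/127, -194/127)
T = F + t·(A−F) with t = 127/120, so FT:TA = 127/120:-7/120

FT:TA = -127/7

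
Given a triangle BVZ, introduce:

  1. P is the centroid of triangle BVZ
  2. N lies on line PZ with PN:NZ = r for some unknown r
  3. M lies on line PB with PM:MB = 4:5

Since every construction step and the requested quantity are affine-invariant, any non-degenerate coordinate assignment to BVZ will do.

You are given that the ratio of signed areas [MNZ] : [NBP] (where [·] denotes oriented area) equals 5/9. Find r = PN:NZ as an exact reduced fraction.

r = 4/5

Work in coordinates with B = (0, 0), V = (1, 0), Z = (0, 1).
1. P is the centroid of triangle BVZ ⇒ P = (1/3, 1/3)
2. With PN:NZ = r, write λ = r/(r+1) so N = P + λ·(Z−P); N is affine-linear in λ
3. M lies on line PB with PM:MB = 4:5 ⇒ M = (5/27, 5/27)
Every point depending on N is an affine combination of N and λ-independent points, so each such coordinate is linear in λ; the λ² term in each signed area is a multiple of (Z−P)×(Z−P) = 0, so 2·[MNZ] and 2·[NBP] are each linear in λ. Evaluating at λ=0 and λ=1:
  2·[MNZ] = -4/27·λ + 4/27,   2·[NBP] = 1/3·λ
So [MNZ]:[NBP] = (-4/27·λ + 4/27) / (1/3·λ). Setting this equal to 5/9:
  -4/27·λ + 4/27 = 5/9·(1/3·λ)  ⇒  λ = 4/9
Then r = λ/(1−λ) = (4/9)/(5/9) = 4/5. Check: with r = 4/5, N = (5/27, 17/27) and [MNZ]:[NBP] = 5/9 as required.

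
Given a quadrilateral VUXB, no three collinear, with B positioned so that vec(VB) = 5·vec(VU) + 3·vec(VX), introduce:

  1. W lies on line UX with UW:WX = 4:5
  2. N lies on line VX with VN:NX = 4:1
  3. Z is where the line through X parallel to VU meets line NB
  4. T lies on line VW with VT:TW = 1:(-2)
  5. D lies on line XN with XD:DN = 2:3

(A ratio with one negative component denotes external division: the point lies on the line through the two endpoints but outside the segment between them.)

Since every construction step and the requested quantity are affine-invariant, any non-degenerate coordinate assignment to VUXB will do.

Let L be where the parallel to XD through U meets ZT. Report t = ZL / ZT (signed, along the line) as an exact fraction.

Choose coordinates V = (0, 0), U = (1, 0), X = (0, 1), B = (5, 3).
1. W lies on line UX with UW:WX = 4:5 ⇒ W = (5/9, 4/9)
2. N lies on line VX with VN:NX = 4:1 ⇒ N = (0, 4/5)
3. Z is where the line through X parallel to VU meets line NB ⇒ Z = (5/11, 1)
4. T lies on line VW with VT:TW = 1:(-2) ⇒ T = (-5/9, -4/9)
5. D lies on line XN with XD:DN = 2:3 ⇒ D = (0, 23/25)
through U parallel to XD: direction (0, -2/25); meets ZT at L = (1, 89/50)
L = Z + t·(T−Z) with t = -27/50

t = -27/50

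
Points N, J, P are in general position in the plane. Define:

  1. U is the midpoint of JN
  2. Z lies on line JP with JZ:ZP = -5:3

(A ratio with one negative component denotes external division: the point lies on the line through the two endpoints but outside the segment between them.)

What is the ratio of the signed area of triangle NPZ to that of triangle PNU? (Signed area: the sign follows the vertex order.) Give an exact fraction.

Assign N = (0, 0), J = (1, 0), P = (0, 1) — the answer is frame-independent, so this choice is without loss of generality.
1. U is the midpoint of JN ⇒ U = (1/2, 0)
2. Z lies on line JP with JZ:ZP = -5:3 ⇒ Z = (-3/2, 5/2)
2·[NPZ] = 3/2, 2·[PNU] = 1/2
[NPZ]:[PNU] = 3/2:1/2 = 3

[NPZ]:[PNU] = 3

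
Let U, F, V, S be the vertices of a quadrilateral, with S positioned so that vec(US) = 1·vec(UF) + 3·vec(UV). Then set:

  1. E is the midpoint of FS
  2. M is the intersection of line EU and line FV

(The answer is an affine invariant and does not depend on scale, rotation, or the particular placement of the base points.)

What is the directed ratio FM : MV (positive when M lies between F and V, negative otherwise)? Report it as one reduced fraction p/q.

Assign U = (0, 0), F = (1, 0), V = (0, 1), S = (1, 3) — the answer is frame-independent, so this choice is without loss of generality.
1. E is the midpoint of FS ⇒ E = (1, 3/2)
2. M is the intersection of line EU and line FV ⇒ M = (2/5, 3/5)
M = F + t·(V−F) with t = 3/5, so FM:MV = t:(1−t) = 3/5:2/5

FM:MV = 3/2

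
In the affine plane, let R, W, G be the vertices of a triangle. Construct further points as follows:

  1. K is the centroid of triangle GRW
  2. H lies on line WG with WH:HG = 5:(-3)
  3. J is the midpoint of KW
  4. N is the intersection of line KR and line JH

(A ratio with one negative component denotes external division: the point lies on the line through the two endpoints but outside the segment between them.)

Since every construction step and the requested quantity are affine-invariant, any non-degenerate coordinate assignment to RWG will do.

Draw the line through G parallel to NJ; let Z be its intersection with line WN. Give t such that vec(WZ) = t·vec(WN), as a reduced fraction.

t = 2/5

Assign R = (0, 0), W = (1, 0), G = (0, 1) — the answer is frame-independent, so this choice is without loss of generality.
1. K is the centroid of triangle GRW ⇒ K = (1/3, 1/3)
2. H lies on line WG with WH:HG = 5:(-3) ⇒ H = (-3/2, 5/2)
3. J is the midpoint of KW ⇒ J = (2/3, 1/6)
4. N is the intersection of line KR and line JH ⇒ N = (23/54, 23/54)
through G parallel to NJ: direction (13/54, -7/27); meets WN at Z = (104/135, 23/135)
Z = W + t·(N−W) with t = 2/5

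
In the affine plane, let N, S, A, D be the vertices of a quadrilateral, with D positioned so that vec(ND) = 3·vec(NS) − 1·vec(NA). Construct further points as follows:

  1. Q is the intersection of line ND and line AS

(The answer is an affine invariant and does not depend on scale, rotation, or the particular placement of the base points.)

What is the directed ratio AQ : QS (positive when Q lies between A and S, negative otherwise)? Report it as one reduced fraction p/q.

AQ:QS = -3

Set N = (0, 0), S = (1, 0), A = (0, 1), D = (3, -1); any affine frame gives the same invariant.
1. Q is the intersection of line ND and line AS ⇒ Q = (3/2, -1/2)
Q = A + t·(S−A) with t = 3/2, so AQ:QS = t:(1−t) = 3/2:-1/2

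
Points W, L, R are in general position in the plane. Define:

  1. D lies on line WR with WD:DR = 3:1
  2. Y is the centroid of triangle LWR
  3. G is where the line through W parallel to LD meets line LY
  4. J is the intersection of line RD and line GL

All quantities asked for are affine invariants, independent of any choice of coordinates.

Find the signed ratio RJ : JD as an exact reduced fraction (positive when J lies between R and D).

Choose coordinates W = (0, 0), L = (1, 0), R = (0, 1).
1. D lies on line WR with WD:DR = 3:1 ⇒ D = (0, 3/4)
2. Y is the centroid of triangle LWR ⇒ Y = (1/3, 1/3)
3. G is where the line through W parallel to LD meets line LY ⇒ G = (-2, 3/2)
4. J is the intersection of line RD and line GL ⇒ J = (0, 1/2)
J = R + t·(D−R) with t = 2, so RJ:JD = t:(1−t) = 2:-1

RJ:JD = -2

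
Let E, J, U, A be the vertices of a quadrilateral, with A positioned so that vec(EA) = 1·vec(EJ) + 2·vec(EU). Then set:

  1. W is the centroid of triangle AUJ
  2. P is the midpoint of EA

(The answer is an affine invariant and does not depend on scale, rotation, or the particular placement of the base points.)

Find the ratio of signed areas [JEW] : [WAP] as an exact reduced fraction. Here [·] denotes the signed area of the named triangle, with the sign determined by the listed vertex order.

[JEW]:[WAP] = -6

Set E = (0, 0), J = (1, 0), U = (0, 1), A = (1, 2); any affine frame gives the same invariant.
1. W is the centroid of triangle AUJ ⇒ W = (2/3, 1)
2. P is the midpoint of EA ⇒ P = (1/2, 1)
2·[JEW] = -1, 2·[WAP] = 1/6
[JEW]:[WAP] = -1:1/6 = -6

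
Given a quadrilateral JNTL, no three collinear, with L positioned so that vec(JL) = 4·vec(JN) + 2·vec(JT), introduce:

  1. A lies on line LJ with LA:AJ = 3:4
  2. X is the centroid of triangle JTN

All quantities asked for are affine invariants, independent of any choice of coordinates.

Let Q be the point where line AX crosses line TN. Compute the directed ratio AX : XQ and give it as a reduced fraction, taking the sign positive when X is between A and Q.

Choose coordinates J = (0, 0), N = (1, 0), T = (0, 1), L = (4, 2).
1. A lies on line LJ with LA:AJ = 3:4 ⇒ A = (16/7, 8/7)
2. X is the centroid of triangle JTN ⇒ X = (1/3, 1/3)
line AX meets TN at Q = (33/58, 25/58)
X = A + t·(Q−A) with t = 58/51, so AX:XQ = 58/51:-7/51

AX:XQ = -58/7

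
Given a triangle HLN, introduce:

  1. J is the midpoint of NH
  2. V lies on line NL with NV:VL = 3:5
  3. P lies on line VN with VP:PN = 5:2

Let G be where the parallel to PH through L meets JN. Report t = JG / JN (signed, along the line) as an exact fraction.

t = -53/3

Assign H = (0, 0), L = (1, 0), N = (0, 1) — the answer is frame-independent, so this choice is without loss of generality.
1. J is the midpoint of NH ⇒ J = (0, 1/2)
2. V lies on line NL with NV:VL = 3:5 ⇒ V = (3/8, 5/8)
3. P lies on line VN with VP:PN = 5:2 ⇒ P = (3/28, 25/28)
through L parallel to PH: direction (-3/28, -25/28); meets JN at G = (0, -25/3)
G = J + t·(N−J) with t = -53/3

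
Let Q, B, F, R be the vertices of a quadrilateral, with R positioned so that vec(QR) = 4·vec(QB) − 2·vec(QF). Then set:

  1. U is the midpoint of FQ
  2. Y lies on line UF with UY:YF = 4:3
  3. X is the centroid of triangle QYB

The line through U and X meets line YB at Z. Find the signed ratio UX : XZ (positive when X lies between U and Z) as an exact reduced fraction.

UX:XZ = 1/11

Work in coordinates with Q = (0, 0), B = (1, 0), F = (0, 1), R = (4, -2).
1. U is the midpoint of FQ ⇒ U = (0, 1/2)
2. Y lies on line UF with UY:YF = 4:3 ⇒ Y = (0, 11/14)
3. X is the centroid of triangle QYB ⇒ X = (1/3, 11/42)
line UX meets YB at Z = (4, -33/14)
X = U + t·(Z−U) with t = 1/12, so UX:XZ = 1/12:11/12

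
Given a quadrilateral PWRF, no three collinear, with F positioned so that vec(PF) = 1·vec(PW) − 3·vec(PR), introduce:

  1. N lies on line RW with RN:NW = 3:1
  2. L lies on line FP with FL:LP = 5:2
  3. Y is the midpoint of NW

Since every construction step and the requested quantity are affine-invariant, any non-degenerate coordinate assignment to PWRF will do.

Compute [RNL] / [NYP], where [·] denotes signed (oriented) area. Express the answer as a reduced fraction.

[RNL]:[NYP] = 66/7

Choose coordinates P = (0, 0), W = (1, 0), R = (0, 1), F = (1, -3).
1. N lies on line RW with RN:NW = 3:1 ⇒ N = (3/4, 1/4)
2. L lies on line FP with FL:LP = 5:2 ⇒ L = (2/7, -6/7)
3. Y is the midpoint of NW ⇒ Y = (7/8, 1/8)
2·[RNL] = -33/28, 2·[NYP] = -1/8
[RNL]:[NYP] = -33/28:-1/8 = 66/7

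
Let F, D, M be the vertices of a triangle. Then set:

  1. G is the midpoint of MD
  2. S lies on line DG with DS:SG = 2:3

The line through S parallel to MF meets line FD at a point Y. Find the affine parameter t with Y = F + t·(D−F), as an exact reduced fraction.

Set F = (0, 0), D = (1, 0), M = (0, 1); any affine frame gives the same invariant.
1. G is the midpoint of MD ⇒ G = (1/2, 1/2)
2. S lies on line DG with DS:SG = 2:3 ⇒ S = (4/5, 1/5)
through S parallel to MF: direction (0, -1); meets FD at Y = (4/5, 0)
Y = F + t·(D−F) with t = 4/5

t = 4/5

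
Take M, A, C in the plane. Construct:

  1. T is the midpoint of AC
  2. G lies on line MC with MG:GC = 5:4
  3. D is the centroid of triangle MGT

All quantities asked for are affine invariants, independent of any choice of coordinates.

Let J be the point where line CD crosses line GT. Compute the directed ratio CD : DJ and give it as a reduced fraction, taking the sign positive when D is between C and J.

Work in coordinates with M = (0, 0), A = (1, 0), C = (0, 1).
1. T is the midpoint of AC ⇒ T = (1/2, 1/2)
2. G lies on line MC with MG:GC = 5:4 ⇒ G = (0, 5/9)
3. D is the centroid of triangle MGT ⇒ D = (1/6, 19/54)
line CD meets GT at J = (2/17, 83/153)
D = C + t·(J−C) with t = 17/12, so CD:DJ = 17/12:-5/12

CD:DJ = -17/5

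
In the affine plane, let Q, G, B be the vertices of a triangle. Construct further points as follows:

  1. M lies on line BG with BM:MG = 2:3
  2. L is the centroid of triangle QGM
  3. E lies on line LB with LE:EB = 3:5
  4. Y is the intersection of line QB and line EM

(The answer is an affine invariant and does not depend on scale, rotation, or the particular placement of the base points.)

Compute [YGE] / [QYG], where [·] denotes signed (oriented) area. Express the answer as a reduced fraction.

[YGE]:[QYG] = -35/24

Choose coordinates Q = (0, 0), G = (1, 0), B = (0, 1).
1. M lies on line BG with BM:MG = 2:3 ⇒ M = (2/5, 3/5)
2. L is the centroid of triangle QGM ⇒ L = (7/15, 1/5)
3. E lies on line LB with LE:EB = 3:5 ⇒ E = (7/24, 1/2)
4. Y is the intersection of line QB and line EM ⇒ Y = (0, 3/13)
2·[YGE] = 35/104, 2·[QYG] = -3/13
[YGE]:[QYG] = 35/104:-3/13 = -35/24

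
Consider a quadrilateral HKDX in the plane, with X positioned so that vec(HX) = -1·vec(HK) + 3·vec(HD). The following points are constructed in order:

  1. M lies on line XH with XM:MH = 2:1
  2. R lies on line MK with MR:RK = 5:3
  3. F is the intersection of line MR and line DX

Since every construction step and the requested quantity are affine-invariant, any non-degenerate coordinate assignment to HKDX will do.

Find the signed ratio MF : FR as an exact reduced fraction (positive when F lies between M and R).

Set H = (0, 0), K = (1, 0), D = (0, 1), X = (-1, 3); any affine frame gives the same invariant.
1. M lies on line XH with XM:MH = 2:1 ⇒ M = (-1/3, 1)
2. R lies on line MK with MR:RK = 5:3 ⇒ R = (1/2, 3/8)
3. F is the intersection of line MR and line DX ⇒ F = (1/5, 3/5)
F = M + t·(R−M) with t = 16/25, so MF:FR = t:(1−t) = 16/25:9/25

MF:FR = 16/9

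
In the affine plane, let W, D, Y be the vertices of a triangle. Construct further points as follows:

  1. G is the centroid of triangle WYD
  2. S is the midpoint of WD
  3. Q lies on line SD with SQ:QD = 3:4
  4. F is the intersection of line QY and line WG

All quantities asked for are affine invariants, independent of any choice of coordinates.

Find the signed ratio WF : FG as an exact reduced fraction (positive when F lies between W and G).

WF:FG = -5

Choose coordinates W = (0, 0), D = (1, 0), Y = (0, 1).
1. G is the centroid of triangle WYD ⇒ G = (1/3, 1/3)
2. S is the midpoint of WD ⇒ S = (1/2, 0)
3. Q lies on line SD with SQ:QD = 3:4 ⇒ Q = (5/7, 0)
4. F is the intersection of line QY and line WG ⇒ F = (5/12, 5/12)
F = W + t·(G−W) with t = 5/4, so WF:FG = t:(1−t) = 5/4:-1/4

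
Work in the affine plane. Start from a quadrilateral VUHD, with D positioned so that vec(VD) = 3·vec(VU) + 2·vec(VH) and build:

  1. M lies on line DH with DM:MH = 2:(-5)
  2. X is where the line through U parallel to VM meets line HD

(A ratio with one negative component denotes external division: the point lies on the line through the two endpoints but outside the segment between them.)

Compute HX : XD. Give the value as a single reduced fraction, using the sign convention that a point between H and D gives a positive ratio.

HX:XD = -23/14

Choose coordinates V = (0, 0), U = (1, 0), H = (0, 1), D = (3, 2).
1. M lies on line DH with DM:MH = 2:(-5) ⇒ M = (5, 8/3)
2. X is where the line through U parallel to VM meets line HD ⇒ X = (23/3, 32/9)
X = H + t·(D−H) with t = 23/9, so HX:XD = t:(1−t) = 23/9:-14/9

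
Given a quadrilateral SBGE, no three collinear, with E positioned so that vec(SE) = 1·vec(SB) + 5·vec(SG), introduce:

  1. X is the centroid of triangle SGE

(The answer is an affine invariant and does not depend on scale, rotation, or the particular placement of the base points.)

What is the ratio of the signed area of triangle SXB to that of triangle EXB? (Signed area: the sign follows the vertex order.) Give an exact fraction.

Choose coordinates S = (0, 0), B = (1, 0), G = (0, 1), E = (1, 5).
1. X is the centroid of triangle SGE ⇒ X = (1/3, 2)
2·[SXB] = -2, 2·[EXB] = 10/3
[SXB]:[EXB] = -2:10/3 = -3/5

[SXB]:[EXB] = -3/5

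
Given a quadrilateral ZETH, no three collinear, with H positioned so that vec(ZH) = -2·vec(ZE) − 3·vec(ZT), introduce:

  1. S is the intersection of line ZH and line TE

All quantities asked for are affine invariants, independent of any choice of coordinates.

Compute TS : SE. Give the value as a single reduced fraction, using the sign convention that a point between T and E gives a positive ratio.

TS:SE = 2/3

Work in coordinates with Z = (0, 0), E = (1, 0), T = (0, 1), H = (-2, -3).
1. S is the intersection of line ZH and line TE ⇒ S = (2/5, 3/5)
S = T + t·(E−T) with t = 2/5, so TS:SE = t:(1−t) = 2/5:3/5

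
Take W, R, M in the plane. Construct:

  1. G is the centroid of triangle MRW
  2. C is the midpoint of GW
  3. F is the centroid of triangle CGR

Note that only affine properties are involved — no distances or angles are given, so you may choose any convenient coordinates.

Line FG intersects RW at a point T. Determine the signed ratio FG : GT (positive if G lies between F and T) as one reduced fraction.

FG:GT = -1/2

Assign W = (0, 0), R = (1, 0), M = (0, 1) — the answer is frame-independent, so this choice is without loss of generality.
1. G is the centroid of triangle MRW ⇒ G = (1/3, 1/3)
2. C is the midpoint of GW ⇒ C = (1/6, 1/6)
3. F is the centroid of triangle CGR ⇒ F = (1/2, 1/6)
line FG meets RW at T = (2/3, 0)
G = F + t·(T−F) with t = -1, so FG:GT = -1:2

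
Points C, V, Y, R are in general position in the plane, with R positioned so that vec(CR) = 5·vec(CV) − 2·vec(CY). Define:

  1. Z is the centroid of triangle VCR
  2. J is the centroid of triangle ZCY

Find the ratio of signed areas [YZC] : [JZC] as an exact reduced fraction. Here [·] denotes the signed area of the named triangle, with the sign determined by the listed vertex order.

[YZC]:[JZC] = 3

Choose coordinates C = (0, 0), V = (1, 0), Y = (0, 1), R = (5, -2).
1. Z is the centroid of triangle VCR ⇒ Z = (2, -2/3)
2. J is the centroid of triangle ZCY ⇒ J = (2/3, 1/9)
2·[YZC] = -2, 2·[JZC] = -2/3
[YZC]:[JZC] = -2:-2/3 = 3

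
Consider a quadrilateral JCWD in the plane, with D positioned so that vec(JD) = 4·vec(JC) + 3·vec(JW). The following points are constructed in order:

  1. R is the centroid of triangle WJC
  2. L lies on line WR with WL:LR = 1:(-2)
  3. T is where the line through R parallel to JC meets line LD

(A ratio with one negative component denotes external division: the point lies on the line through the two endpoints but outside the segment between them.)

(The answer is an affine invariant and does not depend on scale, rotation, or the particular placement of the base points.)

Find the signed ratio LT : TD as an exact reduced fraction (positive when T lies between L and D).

LT:TD = -1/2

Set J = (0, 0), C = (1, 0), W = (0, 1), D = (4, 3); any affine frame gives the same invariant.
1. R is the centroid of triangle WJC ⇒ R = (1/3, 1/3)
2. L lies on line WR with WL:LR = 1:(-2) ⇒ L = (-1/3, 5/3)
3. T is where the line through R parallel to JC meets line LD ⇒ T = (-14/3, 1/3)
T = L + t·(D−L) with t = -1, so LT:TD = t:(1−t) = -1:2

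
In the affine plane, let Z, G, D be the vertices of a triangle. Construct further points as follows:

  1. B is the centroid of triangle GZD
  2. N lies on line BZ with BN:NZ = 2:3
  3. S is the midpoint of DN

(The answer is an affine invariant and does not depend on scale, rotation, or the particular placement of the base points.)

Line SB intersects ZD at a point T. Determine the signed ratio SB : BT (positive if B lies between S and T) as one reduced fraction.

SB:BT = -7/10

Work in coordinates with Z = (0, 0), G = (1, 0), D = (0, 1).
1. B is the centroid of triangle GZD ⇒ B = (1/3, 1/3)
2. N lies on line BZ with BN:NZ = 2:3 ⇒ N = (1/5, 1/5)
3. S is the midpoint of DN ⇒ S = (1/10, 3/5)
line SB meets ZD at T = (0, 5/7)
B = S + t·(T−S) with t = -7/3, so SB:BT = -7/3:10/3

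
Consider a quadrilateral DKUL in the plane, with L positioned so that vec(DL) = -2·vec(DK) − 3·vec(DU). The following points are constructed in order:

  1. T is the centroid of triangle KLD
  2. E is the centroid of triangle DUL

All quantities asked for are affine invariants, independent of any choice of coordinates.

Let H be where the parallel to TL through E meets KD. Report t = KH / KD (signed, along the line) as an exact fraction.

Choose coordinates D = (0, 0), K = (1, 0), U = (0, 1), L = (-2, -3).
1. T is the centroid of triangle KLD ⇒ T = (-1/3, -1)
2. E is the centroid of triangle DUL ⇒ E = (-2/3, -2/3)
through E parallel to TL: direction (-5/3, -2); meets KD at H = (-1/9, 0)
H = K + t·(D−K) with t = 10/9

t = 10/9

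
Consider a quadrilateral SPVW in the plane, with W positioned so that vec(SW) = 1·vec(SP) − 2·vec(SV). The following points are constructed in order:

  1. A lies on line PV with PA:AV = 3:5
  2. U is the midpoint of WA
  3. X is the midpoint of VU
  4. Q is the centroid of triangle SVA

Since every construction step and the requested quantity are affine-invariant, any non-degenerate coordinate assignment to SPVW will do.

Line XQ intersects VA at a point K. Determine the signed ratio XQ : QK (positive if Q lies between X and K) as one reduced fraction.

XQ:QK = 1/2

Choose coordinates S = (0, 0), P = (1, 0), V = (0, 1), W = (1, -2).
1. A lies on line PV with PA:AV = 3:5 ⇒ A = (5/8, 3/8)
2. U is the midpoint of WA ⇒ U = (13/16, -13/16)
3. X is the midpoint of VU ⇒ X = (13/32, 3/32)
4. Q is the centroid of triangle SVA ⇒ Q = (5/24, 11/24)
line XQ meets VA at K = (-3/16, 19/16)
Q = X + t·(K−X) with t = 1/3, so XQ:QK = 1/3:2/3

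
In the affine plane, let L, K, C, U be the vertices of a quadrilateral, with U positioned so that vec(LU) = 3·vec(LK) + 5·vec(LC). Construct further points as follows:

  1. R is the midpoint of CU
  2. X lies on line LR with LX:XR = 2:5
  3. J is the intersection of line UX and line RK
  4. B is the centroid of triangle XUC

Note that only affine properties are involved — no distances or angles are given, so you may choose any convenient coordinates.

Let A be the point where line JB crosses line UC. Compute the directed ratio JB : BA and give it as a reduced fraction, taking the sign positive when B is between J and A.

Assign L = (0, 0), K = (1, 0), C = (0, 1), U = (3, 5) — the answer is frame-independent, so this choice is without loss of generality.
1. R is the midpoint of CU ⇒ R = (3/2, 3)
2. X lies on line LR with LX:XR = 2:5 ⇒ X = (3/7, 6/7)
3. J is the intersection of line UX and line RK ⇒ J = (111/79, 192/79)
4. B is the centroid of triangle XUC ⇒ B = (8/7, 16/7)
line JB meets UC at A = (57/68, 36/17)
B = J + t·(A−J) with t = 68/147, so JB:BA = 68/147:79/147

JB:BA = 68/79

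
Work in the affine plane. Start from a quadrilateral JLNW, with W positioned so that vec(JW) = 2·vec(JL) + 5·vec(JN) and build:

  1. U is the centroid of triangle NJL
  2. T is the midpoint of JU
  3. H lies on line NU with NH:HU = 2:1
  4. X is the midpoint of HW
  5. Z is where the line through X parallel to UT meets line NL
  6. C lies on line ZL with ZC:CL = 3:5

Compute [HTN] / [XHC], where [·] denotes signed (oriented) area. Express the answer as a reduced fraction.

Work in coordinates with J = (0, 0), L = (1, 0), N = (0, 1), W = (2, 5).
1. U is the centroid of triangle NJL ⇒ U = (1/3, 1/3)
2. T is the midpoint of JU ⇒ T = (1/6, 1/6)
3. H lies on line NU with NH:HU = 2:1 ⇒ H = (2/9, 5/9)
4. X is the midpoint of HW ⇒ X = (10/9, 25/9)
5. Z is where the line through X parallel to UT meets line NL ⇒ Z = (-1/3, 4/3)
6. C lies on line ZL with ZC:CL = 3:5 ⇒ C = (1/6, 5/6)
2·[HTN] = -1/9, 2·[XHC] = -10/27
[HTN]:[XHC] = -1/9:-10/27 = 3/10

[HTN]:[XHC] = 3/10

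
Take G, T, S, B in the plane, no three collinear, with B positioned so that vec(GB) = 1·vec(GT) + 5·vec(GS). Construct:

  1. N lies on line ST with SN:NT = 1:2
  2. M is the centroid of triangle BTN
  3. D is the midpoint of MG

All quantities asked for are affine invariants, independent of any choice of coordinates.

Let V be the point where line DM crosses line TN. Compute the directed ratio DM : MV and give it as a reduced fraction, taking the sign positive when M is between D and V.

Set G = (0, 0), T = (1, 0), S = (0, 1), B = (1, 5); any affine frame gives the same invariant.
1. N lies on line ST with SN:NT = 1:2 ⇒ N = (1/3, 2/3)
2. M is the centroid of triangle BTN ⇒ M = (7/9, 17/9)
3. D is the midpoint of MG ⇒ D = (7/18, 17/18)
line DM meets TN at V = (7/24, 17/24)
M = D + t·(V−D) with t = -4, so DM:MV = -4:5

DM:MV = -4/5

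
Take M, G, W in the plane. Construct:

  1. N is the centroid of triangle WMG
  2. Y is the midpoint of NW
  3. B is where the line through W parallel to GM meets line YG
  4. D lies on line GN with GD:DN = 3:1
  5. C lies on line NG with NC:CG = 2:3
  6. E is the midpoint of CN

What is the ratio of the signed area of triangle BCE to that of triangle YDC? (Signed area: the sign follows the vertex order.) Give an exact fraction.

[BCE]:[YDC] = -2

Set M = (0, 0), G = (1, 0), W = (0, 1); any affine frame gives the same invariant.
1. N is the centroid of triangle WMG ⇒ N = (1/3, 1/3)
2. Y is the midpoint of NW ⇒ Y = (1/6, 2/3)
3. B is where the line through W parallel to GM meets line YG ⇒ B = (-1/4, 1)
4. D lies on line GN with GD:DN = 3:1 ⇒ D = (1/2, 1/4)
5. C lies on line NG with NC:CG = 2:3 ⇒ C = (3/5, 1/5)
6. E is the midpoint of CN ⇒ E = (7/15, 4/15)
2·[BCE] = -1/20, 2·[YDC] = 1/40
[BCE]:[YDC] = -1/20:1/40 = -2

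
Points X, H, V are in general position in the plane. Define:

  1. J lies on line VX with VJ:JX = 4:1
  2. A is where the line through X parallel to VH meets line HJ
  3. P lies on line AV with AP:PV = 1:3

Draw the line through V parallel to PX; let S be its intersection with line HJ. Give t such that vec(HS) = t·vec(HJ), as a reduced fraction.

Assign X = (0, 0), H = (1, 0), V = (0, 1) — the answer is frame-independent, so this choice is without loss of generality.
1. J lies on line VX with VJ:JX = 4:1 ⇒ J = (0, 1/5)
2. A is where the line through X parallel to VH meets line HJ ⇒ A = (-1/4, 1/4)
3. P lies on line AV with AP:PV = 1:3 ⇒ P = (-3/16, 7/16)
through V parallel to PX: direction (3/16, -7/16); meets HJ at S = (3/8, 1/8)
S = H + t·(J−H) with t = 5/8

t = 5/8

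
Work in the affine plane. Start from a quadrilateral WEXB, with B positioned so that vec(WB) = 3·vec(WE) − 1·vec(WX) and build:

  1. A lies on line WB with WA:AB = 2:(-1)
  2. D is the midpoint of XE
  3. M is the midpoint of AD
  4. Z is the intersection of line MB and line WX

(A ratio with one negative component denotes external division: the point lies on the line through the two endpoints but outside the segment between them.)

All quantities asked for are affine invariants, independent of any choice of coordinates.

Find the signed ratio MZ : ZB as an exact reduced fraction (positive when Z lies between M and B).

MZ:ZB = -13/12

Work in coordinates with W = (0, 0), E = (1, 0), X = (0, 1), B = (3, -1).
1. A lies on line WB with WA:AB = 2:(-1) ⇒ A = (6, -2)
2. D is the midpoint of XE ⇒ D = (1/2, 1/2)
3. M is the midpoint of AD ⇒ M = (13/4, -3/4)
4. Z is the intersection of line MB and line WX ⇒ Z = (0, -4)
Z = M + t·(B−M) with t = 13, so MZ:ZB = t:(1−t) = 13:-12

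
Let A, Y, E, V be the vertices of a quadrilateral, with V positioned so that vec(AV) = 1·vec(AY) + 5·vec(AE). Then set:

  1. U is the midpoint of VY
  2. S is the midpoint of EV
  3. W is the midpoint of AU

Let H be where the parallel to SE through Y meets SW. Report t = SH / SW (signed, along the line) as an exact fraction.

Choose coordinates A = (0, 0), Y = (1, 0), E = (0, 1), V = (1, 5).
1. U is the midpoint of VY ⇒ U = (1, 5/2)
2. S is the midpoint of EV ⇒ S = (1/2, 3)
3. W is the midpoint of AU ⇒ W = (1/2, 5/4)
through Y parallel to SE: direction (-1/2, -2); meets SW at H = (1/2, -2)
H = S + t·(W−S) with t = 20/7

t = 20/7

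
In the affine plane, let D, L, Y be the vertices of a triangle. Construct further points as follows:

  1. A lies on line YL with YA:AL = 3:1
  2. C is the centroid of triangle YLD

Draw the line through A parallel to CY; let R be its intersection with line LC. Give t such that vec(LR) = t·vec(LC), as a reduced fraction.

t = 1/4

Set D = (0, 0), L = (1, 0), Y = (0, 1); any affine frame gives the same invariant.
1. A lies on line YL with YA:AL = 3:1 ⇒ A = (3/4, 1/4)
2. C is the centroid of triangle YLD ⇒ C = (1/3, 1/3)
through A parallel to CY: direction (-1/3, 2/3); meets LC at R = (5/6, 1/12)
R = L + t·(C−L) with t = 1/4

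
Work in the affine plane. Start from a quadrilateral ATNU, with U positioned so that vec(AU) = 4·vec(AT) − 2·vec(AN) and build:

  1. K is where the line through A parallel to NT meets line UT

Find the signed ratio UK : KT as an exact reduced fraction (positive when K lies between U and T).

UK:KT = -2

Assign A = (0, 0), T = (1, 0), N = (0, 1), U = (4, -2) — the answer is frame-independent, so this choice is without loss of generality.
1. K is where the line through A parallel to NT meets line UT ⇒ K = (-2, 2)
K = U + t·(T−U) with t = 2, so UK:KT = t:(1−t) = 2:-1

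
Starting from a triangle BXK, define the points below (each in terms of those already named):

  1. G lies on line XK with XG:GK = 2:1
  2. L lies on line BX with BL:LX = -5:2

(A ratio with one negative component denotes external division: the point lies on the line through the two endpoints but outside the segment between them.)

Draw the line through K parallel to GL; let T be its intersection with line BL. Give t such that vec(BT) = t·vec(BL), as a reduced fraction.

t = 6/5

Set B = (0, 0), X = (1, 0), K = (0, 1); any affine frame gives the same invariant.
1. G lies on line XK with XG:GK = 2:1 ⇒ G = (1/3, 2/3)
2. L lies on line BX with BL:LX = -5:2 ⇒ L = (5/3, 0)
through K parallel to GL: direction (4/3, -2/3); meets BL at T = (2, 0)
T = B + t·(L−B) with t = 6/5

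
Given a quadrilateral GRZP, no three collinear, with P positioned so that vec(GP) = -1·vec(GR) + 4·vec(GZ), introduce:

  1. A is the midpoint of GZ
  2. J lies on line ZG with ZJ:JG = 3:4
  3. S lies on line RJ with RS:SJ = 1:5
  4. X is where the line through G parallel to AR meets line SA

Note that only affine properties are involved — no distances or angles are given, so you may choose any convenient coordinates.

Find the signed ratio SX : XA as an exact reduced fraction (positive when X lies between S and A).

Work in coordinates with G = (0, 0), R = (1, 0), Z = (0, 1), P = (-1, 4).
1. A is the midpoint of GZ ⇒ A = (0, 1/2)
2. J lies on line ZG with ZJ:JG = 3:4 ⇒ J = (0, 4/7)
3. S lies on line RJ with RS:SJ = 1:5 ⇒ S = (5/6, 2/21)
4. X is where the line through G parallel to AR meets line SA ⇒ X = (-35, 35/2)
X = S + t·(A−S) with t = 43, so SX:XA = t:(1−t) = 43:-42

SX:XA = -43/42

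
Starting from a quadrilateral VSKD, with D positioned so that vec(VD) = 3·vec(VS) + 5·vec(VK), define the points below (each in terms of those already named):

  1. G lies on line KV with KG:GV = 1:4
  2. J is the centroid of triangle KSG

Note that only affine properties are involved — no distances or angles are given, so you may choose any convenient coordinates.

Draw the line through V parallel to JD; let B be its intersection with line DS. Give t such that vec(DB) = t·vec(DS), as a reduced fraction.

Set V = (0, 0), S = (1, 0), K = (0, 1), D = (3, 5); any affine frame gives the same invariant.
1. G lies on line KV with KG:GV = 1:4 ⇒ G = (0, 4/5)
2. J is the centroid of triangle KSG ⇒ J = (1/3, 3/5)
through V parallel to JD: direction (8/3, 22/5); meets DS at B = (50/17, 165/34)
B = D + t·(S−D) with t = 1/34

t = 1/34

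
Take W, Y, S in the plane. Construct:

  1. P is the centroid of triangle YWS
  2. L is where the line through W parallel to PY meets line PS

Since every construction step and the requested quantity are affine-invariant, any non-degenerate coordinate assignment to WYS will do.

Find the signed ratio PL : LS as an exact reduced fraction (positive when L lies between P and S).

Set W = (0, 0), Y = (1, 0), S = (0, 1); any affine frame gives the same invariant.
1. P is the centroid of triangle YWS ⇒ P = (1/3, 1/3)
2. L is where the line through W parallel to PY meets line PS ⇒ L = (2/3, -1/3)
L = P + t·(S−P) with t = -1, so PL:LS = t:(1−t) = -1:2

PL:LS = -1/2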